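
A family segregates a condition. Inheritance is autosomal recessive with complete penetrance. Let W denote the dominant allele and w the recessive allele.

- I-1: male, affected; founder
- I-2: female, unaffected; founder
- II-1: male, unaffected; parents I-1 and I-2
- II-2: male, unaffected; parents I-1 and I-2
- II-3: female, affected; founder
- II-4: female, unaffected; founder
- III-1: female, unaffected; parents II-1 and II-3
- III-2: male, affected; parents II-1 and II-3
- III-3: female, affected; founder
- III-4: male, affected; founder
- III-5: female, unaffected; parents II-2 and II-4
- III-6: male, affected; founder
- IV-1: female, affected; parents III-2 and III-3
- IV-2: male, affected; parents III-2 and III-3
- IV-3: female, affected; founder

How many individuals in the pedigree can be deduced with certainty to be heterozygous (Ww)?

3

Obligate heterozygotes: II-1 is unaffected so carries W and received w from I-1 (ww), so II-1 is Ww; II-2 is unaffected so carries W and received w from I-1 (ww), so II-2 is Ww; III-1 is unaffected so carries W and received w from II-3 (ww), so III-1 is Ww.
Every other individual is either homozygous by phenotype or has at least one consistent homozygous assignment, so the count is 3.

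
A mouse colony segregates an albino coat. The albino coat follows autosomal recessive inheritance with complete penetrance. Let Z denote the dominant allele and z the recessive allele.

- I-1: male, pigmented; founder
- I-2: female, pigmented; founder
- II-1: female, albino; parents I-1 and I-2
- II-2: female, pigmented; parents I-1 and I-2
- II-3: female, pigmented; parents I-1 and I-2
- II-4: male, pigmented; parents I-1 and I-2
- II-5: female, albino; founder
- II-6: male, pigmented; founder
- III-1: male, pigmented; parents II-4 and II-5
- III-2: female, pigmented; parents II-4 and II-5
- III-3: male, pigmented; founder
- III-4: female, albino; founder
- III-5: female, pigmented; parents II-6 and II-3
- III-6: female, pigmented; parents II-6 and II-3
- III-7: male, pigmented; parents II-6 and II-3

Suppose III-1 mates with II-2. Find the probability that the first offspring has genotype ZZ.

III-1 is pigmented so carries Z and received z from II-5 (zz), so III-1 is Zz.
I-1 is pigmented so carries Z and passed z to II-1 (zz), so I-1 is Zz.
I-2 is pigmented so carries Z and passed z to II-1 (zz), so I-2 is Zz.
II-2 is a pigmented offspring of I-1 (Zz) × I-2 (Zz), whose cross gives 1/4 ZZ : 1/2 Zz : 1/4 zz; conditioning on being pigmented, II-2 is ZZ with probability 1/3, Zz with probability 2/3.
Summing over parental genotype combinations, P(offspring has genotype ZZ) = 1/3·1/2 + 2/3·1/4 = 1/3.

1/3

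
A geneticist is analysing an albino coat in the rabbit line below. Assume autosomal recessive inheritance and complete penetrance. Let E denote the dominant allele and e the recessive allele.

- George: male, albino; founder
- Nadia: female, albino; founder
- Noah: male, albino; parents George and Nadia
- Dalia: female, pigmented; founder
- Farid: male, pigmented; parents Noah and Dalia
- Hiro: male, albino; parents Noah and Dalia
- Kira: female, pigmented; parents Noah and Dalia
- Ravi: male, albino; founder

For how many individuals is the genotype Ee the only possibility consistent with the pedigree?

Obligate heterozygotes: Dalia is pigmented so carries E and passed e to Hiro (ee), so Dalia is Ee; Farid is pigmented so carries E and received e from Noah (ee), so Farid is Ee; Kira is pigmented so carries E and received e from Noah (ee), so Kira is Ee.
Every other individual is either homozygous by phenotype or has at least one consistent homozygous assignment, so the count is 3.

3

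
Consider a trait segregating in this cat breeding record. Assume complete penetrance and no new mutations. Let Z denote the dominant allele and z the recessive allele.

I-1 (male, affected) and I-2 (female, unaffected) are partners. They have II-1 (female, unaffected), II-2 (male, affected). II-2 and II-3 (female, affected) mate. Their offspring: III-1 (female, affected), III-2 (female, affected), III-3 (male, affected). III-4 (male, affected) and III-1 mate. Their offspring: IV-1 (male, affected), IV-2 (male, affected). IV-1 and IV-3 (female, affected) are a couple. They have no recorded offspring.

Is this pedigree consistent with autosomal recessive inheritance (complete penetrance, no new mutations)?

Yes

A consistent assignment under autosomal recessive exists: I-1 zz, I-2 Zz, II-1 Zz, II-2 zz, II-3 zz, III-1 zz, III-2 zz, III-3 zz, III-4 zz, IV-1 zz, IV-2 zz, IV-3 zz.
In this assignment every recorded phenotype matches its genotype and every non-founder's genotype is obtainable from its parents' genotypes, so the pedigree is consistent.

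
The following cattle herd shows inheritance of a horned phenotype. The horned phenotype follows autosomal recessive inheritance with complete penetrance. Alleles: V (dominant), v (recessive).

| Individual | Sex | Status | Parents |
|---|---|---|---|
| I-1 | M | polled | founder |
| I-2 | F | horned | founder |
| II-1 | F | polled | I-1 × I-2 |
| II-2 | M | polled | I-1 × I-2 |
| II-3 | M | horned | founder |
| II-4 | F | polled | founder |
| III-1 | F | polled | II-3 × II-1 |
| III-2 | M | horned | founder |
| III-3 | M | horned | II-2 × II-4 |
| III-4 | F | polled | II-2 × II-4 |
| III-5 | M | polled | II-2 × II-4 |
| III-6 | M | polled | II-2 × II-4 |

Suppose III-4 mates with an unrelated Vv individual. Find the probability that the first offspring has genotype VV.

II-2 is polled so carries V and received v from I-2 (vv), so II-2 is Vv.
II-4 is polled so carries V and passed v to III-3 (vv), so II-4 is Vv.
III-4 is a polled offspring of II-2 (Vv) × II-4 (Vv), whose cross gives 1/4 VV : 1/2 Vv : 1/4 vv; conditioning on being polled, III-4 is VV with probability 1/3, Vv with probability 2/3.
Summing over parental genotype combinations, P(offspring has genotype VV) = 1/3·1/2 + 2/3·1/4 = 1/3.

1/3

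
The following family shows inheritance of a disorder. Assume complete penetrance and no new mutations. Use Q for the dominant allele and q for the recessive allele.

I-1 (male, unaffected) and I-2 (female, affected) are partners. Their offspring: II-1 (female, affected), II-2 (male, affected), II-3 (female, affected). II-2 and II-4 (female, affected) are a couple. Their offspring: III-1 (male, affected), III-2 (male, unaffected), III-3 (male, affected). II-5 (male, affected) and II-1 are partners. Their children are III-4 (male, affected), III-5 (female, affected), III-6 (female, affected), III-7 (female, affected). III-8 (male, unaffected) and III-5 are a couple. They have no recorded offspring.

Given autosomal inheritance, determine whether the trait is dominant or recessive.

dominant

II-2 and II-4 are both affected yet have an unaffected child III-2. Under a recessive model two affected parents are homozygous and every child would be affected, so the trait cannot be recessive.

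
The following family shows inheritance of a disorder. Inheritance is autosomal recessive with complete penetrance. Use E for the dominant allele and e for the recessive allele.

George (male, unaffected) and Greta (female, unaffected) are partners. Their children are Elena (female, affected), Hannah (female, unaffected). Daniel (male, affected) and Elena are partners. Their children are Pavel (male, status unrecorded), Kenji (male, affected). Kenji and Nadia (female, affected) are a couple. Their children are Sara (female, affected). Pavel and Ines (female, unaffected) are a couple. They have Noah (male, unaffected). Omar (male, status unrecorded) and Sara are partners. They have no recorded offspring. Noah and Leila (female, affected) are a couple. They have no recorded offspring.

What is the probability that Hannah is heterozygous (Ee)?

2/3

George is unaffected so carries E and passed e to Elena (ee), so George is Ee.
Greta is unaffected so carries E and passed e to Elena (ee), so Greta is Ee.
Their cross gives offspring ratios 1/4 EE : 1/2 Ee : 1/4 ee. Conditioning on Hannah being unaffected, P(Ee) = 1/2 / 3/4 = 2/3.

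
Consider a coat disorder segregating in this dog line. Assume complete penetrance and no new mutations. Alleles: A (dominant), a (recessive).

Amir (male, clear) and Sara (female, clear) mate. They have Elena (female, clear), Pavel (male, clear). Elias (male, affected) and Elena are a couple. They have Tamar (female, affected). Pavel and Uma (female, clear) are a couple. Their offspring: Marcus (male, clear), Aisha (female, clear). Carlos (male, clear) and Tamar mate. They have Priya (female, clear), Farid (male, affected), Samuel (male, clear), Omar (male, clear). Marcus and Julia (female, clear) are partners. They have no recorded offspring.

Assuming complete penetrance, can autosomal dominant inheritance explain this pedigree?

Yes

A consistent assignment under autosomal dominant exists: Amir aa, Sara aa, Elena aa, Pavel aa, Elias AA, Uma aa, Tamar Aa, Carlos aa, Marcus aa, Aisha aa, Julia aa, Priya aa, Farid Aa, Samuel aa, Omar aa.
In this assignment every recorded phenotype matches its genotype and every non-founder's genotype is obtainable from its parents' genotypes, so the pedigree is consistent.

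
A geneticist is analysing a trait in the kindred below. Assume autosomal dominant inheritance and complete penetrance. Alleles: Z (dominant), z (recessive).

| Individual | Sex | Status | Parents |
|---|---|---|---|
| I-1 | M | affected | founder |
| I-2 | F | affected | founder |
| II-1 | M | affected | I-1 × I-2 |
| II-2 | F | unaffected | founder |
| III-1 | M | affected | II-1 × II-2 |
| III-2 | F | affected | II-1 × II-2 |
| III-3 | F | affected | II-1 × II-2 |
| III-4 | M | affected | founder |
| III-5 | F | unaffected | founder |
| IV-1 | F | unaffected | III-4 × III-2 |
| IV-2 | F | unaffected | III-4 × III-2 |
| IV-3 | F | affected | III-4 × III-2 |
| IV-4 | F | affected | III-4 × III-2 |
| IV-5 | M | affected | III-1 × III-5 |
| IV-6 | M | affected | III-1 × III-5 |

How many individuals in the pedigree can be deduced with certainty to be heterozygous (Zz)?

Obligate heterozygotes: III-1 is affected so carries Z and received z from II-2 (zz), so III-1 is Zz; III-2 is affected so carries Z and received z from II-2 (zz), so III-2 is Zz; III-3 is affected so carries Z and received z from II-2 (zz), so III-3 is Zz; III-4 is affected so carries Z and passed z to IV-1 (zz), so III-4 is Zz; IV-5 is affected so carries Z and received z from III-5 (zz), so IV-5 is Zz; IV-6 is affected so carries Z and received z from III-5 (zz), so IV-6 is Zz.
Every other individual is either homozygous by phenotype or has at least one consistent homozygous assignment, so the count is 6.

6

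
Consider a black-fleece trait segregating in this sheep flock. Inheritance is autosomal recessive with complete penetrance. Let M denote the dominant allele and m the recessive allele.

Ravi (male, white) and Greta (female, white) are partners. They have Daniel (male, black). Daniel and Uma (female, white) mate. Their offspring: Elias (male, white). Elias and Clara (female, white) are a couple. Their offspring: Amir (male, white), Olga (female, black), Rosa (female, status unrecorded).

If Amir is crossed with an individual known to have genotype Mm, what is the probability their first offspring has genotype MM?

Elias is white so carries M and received m from Daniel (mm), so Elias is Mm.
Clara is white so carries M and passed m to Olga (mm), so Clara is Mm.
Amir is a white offspring of Elias (Mm) × Clara (Mm), whose cross gives 1/4 MM : 1/2 Mm : 1/4 mm; conditioning on being white, Amir is MM with probability 1/3, Mm with probability 2/3.
Summing over parental genotype combinations, P(offspring has genotype MM) = 1/3·1/2 + 2/3·1/4 = 1/3.

1/3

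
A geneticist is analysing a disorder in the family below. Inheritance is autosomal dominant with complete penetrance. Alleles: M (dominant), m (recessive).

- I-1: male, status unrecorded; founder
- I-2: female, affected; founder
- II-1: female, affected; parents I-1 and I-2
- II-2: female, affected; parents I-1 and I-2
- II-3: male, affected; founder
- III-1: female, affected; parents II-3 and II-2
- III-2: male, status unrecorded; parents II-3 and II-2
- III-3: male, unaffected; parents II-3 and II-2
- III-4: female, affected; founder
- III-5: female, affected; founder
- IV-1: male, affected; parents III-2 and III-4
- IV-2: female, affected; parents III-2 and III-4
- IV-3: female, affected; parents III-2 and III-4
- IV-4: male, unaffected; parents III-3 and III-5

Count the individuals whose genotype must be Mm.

3

Obligate heterozygotes: II-2 is affected so carries M and passed m to III-3 (mm), so II-2 is Mm; II-3 is affected so carries M and passed m to III-3 (mm), so II-3 is Mm; III-5 is affected so carries M and passed m to IV-4 (mm), so III-5 is Mm.
Every other individual is either homozygous by phenotype or has at least one consistent homozygous assignment, so the count is 3.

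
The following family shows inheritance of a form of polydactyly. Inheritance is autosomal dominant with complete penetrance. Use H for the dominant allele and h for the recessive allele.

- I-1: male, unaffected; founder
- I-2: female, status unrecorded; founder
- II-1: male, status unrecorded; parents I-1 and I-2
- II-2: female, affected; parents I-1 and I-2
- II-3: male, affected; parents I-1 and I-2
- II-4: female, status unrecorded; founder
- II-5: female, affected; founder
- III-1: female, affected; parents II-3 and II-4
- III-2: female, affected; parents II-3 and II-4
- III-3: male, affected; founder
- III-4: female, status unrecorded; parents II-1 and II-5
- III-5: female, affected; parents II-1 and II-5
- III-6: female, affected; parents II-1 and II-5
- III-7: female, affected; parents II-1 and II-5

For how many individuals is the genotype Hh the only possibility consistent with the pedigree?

Obligate heterozygotes: II-2 is affected so carries H and received h from I-1 (hh), so II-2 is Hh; II-3 is affected so carries H and received h from I-1 (hh), so II-3 is Hh.
Every other individual is either homozygous by phenotype or has at least one consistent homozygous assignment, so the count is 2.

2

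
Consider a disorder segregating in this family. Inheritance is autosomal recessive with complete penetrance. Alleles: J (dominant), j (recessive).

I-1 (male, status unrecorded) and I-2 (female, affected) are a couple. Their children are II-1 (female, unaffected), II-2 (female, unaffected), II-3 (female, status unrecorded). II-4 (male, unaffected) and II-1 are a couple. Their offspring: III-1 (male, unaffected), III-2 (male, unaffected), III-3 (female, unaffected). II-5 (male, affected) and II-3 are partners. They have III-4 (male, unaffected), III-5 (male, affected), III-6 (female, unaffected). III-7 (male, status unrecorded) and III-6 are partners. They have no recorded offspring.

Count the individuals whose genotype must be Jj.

5

Obligate heterozygotes: II-1 is unaffected so carries J and received j from I-2 (jj), so II-1 is Jj; II-2 is unaffected so carries J and received j from I-2 (jj), so II-2 is Jj; II-3 passed J to III-4 (Jj, whose j came from II-5) and received j from I-2 (jj), so II-3 is Jj; III-4 is unaffected so carries J and received j from II-5 (jj), so III-4 is Jj; III-6 is unaffected so carries J and received j from II-5 (jj), so III-6 is Jj.
Every other individual is either homozygous by phenotype or has at least one consistent homozygous assignment, so the count is 5.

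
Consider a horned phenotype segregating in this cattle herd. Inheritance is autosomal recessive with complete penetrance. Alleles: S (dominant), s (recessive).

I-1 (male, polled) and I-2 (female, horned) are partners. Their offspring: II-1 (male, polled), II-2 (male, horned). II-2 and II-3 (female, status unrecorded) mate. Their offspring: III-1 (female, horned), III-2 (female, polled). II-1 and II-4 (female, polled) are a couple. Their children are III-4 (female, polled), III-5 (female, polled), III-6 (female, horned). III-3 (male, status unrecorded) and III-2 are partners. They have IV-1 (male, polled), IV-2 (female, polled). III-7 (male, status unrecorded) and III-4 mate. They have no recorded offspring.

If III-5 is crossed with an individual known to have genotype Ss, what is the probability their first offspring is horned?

1/6

II-1 is polled so carries S and received s from I-2 (ss), so II-1 is Ss.
II-4 is polled so carries S and passed s to III-6 (ss), so II-4 is Ss.
III-5 is a polled offspring of II-1 (Ss) × II-4 (Ss), whose cross gives 1/4 SS : 1/2 Ss : 1/4 ss; conditioning on being polled, III-5 is SS with probability 1/3, Ss with probability 2/3.
Summing over parental genotype combinations, P(offspring is horned) = 2/3·1/4 = 1/6.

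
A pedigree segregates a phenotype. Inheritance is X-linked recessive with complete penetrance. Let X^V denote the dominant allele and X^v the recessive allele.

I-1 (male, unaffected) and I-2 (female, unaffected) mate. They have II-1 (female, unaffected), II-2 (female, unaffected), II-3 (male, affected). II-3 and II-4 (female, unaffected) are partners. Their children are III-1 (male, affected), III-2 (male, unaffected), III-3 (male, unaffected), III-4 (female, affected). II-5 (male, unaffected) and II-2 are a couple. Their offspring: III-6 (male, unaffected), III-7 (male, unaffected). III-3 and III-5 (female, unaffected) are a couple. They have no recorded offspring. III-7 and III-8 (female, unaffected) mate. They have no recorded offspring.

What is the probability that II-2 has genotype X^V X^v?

1/5

I-1 is unaffected, so I-1 is X^V Y.
I-2 is unaffected so carries V and passed v to II-3 (X^v Y), so I-2 is X^V X^v.
Their cross gives offspring ratios 1/2 X^V X^V : 1/2 X^V X^v. Conditioning on II-2 being unaffected, P(X^V X^v) = 1/2 / 1 = 1/2 before taking II-2's own offspring into account.
II-5 is unaffected, so II-5 is X^V Y.
Now use II-2's offspring. Probability of each recorded status — unaffected son III-6: 1/2 if II-2 is X^V X^v, 1 if X^V X^V; unaffected son III-7: 1/2 if II-2 is X^V X^v, 1 if X^V X^V.
Bayes: P(X^V X^v) = 1/2·1/4 / (1/2·1/4 + 1/2·1) = 1/5.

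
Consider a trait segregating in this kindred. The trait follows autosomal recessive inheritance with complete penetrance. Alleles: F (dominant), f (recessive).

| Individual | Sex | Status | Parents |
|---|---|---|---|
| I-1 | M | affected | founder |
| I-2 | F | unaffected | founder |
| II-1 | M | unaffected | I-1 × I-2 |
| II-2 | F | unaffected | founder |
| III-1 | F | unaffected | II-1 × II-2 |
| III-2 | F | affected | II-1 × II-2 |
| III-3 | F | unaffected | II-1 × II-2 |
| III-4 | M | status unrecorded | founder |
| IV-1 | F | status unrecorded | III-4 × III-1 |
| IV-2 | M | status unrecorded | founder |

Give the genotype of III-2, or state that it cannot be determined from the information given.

ff

III-2 is affected, so III-2 is ff.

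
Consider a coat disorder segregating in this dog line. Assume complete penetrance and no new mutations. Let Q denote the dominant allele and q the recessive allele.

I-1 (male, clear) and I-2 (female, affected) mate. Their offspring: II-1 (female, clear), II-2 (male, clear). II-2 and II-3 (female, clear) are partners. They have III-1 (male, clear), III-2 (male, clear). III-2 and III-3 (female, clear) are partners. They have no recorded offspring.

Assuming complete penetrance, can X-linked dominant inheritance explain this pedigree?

Yes

A consistent assignment under X-linked dominant exists: I-1 X^q Y, I-2 X^Q X^q, II-1 X^q X^q, II-2 X^q Y, II-3 X^q X^q, III-1 X^q Y, III-2 X^q Y, III-3 X^q X^q.
In this assignment every recorded phenotype matches its genotype and every non-founder's genotype is obtainable from its parents' genotypes, so the pedigree is consistent.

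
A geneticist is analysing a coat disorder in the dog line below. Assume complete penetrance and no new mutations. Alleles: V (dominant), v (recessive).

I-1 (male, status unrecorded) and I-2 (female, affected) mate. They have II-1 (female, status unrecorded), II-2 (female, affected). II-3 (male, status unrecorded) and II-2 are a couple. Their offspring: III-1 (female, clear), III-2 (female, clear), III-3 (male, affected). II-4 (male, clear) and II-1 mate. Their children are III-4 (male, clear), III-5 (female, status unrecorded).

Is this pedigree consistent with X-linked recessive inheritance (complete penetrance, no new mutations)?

No assignment of genotypes under X-linked recessive satisfies every parent–offspring relationship, so the pedigree is inconsistent.

No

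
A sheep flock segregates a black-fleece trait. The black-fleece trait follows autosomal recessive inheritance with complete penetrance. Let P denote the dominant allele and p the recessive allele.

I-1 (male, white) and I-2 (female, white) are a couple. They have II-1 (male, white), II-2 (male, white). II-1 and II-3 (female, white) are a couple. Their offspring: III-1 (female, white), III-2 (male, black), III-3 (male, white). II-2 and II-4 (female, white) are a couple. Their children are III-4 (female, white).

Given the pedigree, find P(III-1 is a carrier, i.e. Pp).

II-1 is white so carries P and passed p to III-2 (pp), so II-1 is Pp.
II-3 is white so carries P and passed p to III-2 (pp), so II-3 is Pp.
Their cross gives offspring ratios 1/4 PP : 1/2 Pp : 1/4 pp. Conditioning on III-1 being white, P(Pp) = 1/2 / 3/4 = 2/3.

2/3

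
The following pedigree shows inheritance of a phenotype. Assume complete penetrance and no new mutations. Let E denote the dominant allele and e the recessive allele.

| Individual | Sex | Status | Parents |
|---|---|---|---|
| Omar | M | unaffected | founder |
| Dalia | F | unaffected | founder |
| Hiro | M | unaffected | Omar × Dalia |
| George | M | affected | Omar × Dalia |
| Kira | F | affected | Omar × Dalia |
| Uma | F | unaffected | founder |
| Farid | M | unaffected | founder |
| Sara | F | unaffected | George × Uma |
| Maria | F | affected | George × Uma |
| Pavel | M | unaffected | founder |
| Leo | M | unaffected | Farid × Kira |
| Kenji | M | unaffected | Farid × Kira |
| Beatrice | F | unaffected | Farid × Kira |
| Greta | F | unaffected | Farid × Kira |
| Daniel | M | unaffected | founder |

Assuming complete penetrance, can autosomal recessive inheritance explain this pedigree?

Yes

A consistent assignment under autosomal recessive exists: Omar Ee, Dalia Ee, Hiro EE, George ee, Kira ee, Uma Ee, Farid EE, Sara Ee, Maria ee, Pavel EE, Leo Ee, Kenji Ee, Beatrice Ee, Greta Ee, Daniel EE.
In this assignment every recorded phenotype matches its genotype and every non-founder's genotype is obtainable from its parents' genotypes, so the pedigree is consistent.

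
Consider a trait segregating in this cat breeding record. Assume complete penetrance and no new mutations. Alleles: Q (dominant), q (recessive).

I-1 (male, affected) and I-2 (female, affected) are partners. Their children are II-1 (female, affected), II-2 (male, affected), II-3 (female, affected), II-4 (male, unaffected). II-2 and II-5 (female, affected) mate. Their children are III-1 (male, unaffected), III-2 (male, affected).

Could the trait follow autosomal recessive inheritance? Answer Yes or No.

No

Under autosomal recessive, II-4 (unaffected, male) cannot arise from I-1 (affected) × I-2 (affected).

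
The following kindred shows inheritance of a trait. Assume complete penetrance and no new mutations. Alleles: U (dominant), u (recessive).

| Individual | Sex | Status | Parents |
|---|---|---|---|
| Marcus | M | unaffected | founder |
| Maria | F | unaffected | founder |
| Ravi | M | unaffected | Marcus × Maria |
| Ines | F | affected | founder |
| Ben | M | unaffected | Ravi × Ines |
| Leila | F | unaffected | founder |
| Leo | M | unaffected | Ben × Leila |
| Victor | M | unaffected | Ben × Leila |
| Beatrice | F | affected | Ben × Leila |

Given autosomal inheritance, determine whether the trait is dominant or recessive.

Ben and Leila are both unaffected yet have an affected child Beatrice. Under dominance, an affected child requires at least one affected parent, so the trait cannot be dominant.

recessive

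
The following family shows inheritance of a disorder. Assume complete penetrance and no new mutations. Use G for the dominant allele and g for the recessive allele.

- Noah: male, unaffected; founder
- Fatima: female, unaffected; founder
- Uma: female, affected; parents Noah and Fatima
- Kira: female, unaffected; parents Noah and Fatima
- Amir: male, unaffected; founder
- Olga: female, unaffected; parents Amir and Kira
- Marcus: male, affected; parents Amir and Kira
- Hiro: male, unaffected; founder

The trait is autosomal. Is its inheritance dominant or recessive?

recessive

Noah and Fatima are both unaffected yet have an affected child Uma. Under dominance, an affected child requires at least one affected parent, so the trait cannot be dominant.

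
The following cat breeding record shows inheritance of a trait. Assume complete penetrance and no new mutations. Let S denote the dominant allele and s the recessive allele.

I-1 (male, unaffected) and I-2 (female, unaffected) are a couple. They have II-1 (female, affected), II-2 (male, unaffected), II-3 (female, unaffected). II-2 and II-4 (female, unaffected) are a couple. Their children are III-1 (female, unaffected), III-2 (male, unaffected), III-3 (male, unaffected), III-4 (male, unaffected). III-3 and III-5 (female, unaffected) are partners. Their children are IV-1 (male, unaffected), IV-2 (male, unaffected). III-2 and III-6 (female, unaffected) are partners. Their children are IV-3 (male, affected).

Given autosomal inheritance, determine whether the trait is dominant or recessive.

recessive

I-1 and I-2 are both unaffected yet have an affected child II-1. Under dominance, an affected child requires at least one affected parent, so the trait cannot be dominant.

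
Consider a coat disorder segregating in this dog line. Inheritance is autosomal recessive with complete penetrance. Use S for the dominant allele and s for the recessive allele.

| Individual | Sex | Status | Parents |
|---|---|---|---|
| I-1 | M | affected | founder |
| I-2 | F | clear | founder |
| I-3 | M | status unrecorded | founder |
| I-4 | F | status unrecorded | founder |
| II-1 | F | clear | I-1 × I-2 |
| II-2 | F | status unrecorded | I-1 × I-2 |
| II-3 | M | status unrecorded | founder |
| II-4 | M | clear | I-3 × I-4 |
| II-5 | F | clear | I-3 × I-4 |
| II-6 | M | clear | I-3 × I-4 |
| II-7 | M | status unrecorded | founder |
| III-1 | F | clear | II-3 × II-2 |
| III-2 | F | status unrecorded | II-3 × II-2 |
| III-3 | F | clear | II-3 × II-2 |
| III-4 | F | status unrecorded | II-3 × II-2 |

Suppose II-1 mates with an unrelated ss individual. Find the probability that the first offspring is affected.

II-1 is clear so carries S and received s from I-1 (ss), so II-1 is Ss.
The cross gives 1/2 Ss : 1/2 ss, so P(offspring is affected) = 1/2.

1/2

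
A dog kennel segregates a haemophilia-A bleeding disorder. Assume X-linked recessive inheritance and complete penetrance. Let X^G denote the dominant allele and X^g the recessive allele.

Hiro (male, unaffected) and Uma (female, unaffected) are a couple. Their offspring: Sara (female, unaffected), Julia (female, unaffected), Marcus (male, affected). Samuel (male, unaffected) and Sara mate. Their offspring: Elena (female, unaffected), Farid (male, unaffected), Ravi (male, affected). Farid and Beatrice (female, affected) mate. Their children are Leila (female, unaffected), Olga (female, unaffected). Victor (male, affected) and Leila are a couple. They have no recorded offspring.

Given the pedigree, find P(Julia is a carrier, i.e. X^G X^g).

Hiro is unaffected, so Hiro is X^G Y.
Uma is unaffected so carries G and passed g to Sara (X^G X^g, whose G came from Hiro), so Uma is X^G X^g.
Their cross gives offspring ratios 1/2 X^G X^G : 1/2 X^G X^g. Conditioning on Julia being unaffected, P(X^G X^g) = 1/2 / 1 = 1/2.

1/2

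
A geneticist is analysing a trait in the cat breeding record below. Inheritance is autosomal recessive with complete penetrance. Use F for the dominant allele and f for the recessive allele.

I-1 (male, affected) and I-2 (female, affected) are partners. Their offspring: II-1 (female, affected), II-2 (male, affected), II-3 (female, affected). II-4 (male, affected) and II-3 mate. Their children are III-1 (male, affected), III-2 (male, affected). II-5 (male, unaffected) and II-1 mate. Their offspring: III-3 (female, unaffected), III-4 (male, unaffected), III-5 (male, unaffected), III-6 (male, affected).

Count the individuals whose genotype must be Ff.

4

Obligate heterozygotes: II-5 is unaffected so carries F and passed f to III-6 (ff), so II-5 is Ff; III-3 is unaffected so carries F and received f from II-1 (ff), so III-3 is Ff; III-4 is unaffected so carries F and received f from II-1 (ff), so III-4 is Ff; III-5 is unaffected so carries F and received f from II-1 (ff), so III-5 is Ff.
Every other individual is either homozygous by phenotype or has at least one consistent homozygous assignment, so the count is 4.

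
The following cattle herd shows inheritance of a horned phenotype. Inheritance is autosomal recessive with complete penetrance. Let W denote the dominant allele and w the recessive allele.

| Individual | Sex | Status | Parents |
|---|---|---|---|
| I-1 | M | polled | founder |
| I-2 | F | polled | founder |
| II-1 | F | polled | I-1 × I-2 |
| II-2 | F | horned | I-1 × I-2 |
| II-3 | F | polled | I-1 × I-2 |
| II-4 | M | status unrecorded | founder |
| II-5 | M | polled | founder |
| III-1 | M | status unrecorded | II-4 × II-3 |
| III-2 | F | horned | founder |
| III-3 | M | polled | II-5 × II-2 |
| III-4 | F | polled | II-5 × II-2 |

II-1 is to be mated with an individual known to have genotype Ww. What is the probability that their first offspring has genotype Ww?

I-1 is polled so carries W and passed w to II-2 (ww), so I-1 is Ww.
I-2 is polled so carries W and passed w to II-2 (ww), so I-2 is Ww.
II-1 is a polled offspring of I-1 (Ww) × I-2 (Ww), whose cross gives 1/4 WW : 1/2 Ww : 1/4 ww; conditioning on being polled, II-1 is WW with probability 1/3, Ww with probability 2/3.
Summing over parental genotype combinations, P(offspring has genotype Ww) = 1/3·1/2 + 2/3·1/2 = 1/2.

1/2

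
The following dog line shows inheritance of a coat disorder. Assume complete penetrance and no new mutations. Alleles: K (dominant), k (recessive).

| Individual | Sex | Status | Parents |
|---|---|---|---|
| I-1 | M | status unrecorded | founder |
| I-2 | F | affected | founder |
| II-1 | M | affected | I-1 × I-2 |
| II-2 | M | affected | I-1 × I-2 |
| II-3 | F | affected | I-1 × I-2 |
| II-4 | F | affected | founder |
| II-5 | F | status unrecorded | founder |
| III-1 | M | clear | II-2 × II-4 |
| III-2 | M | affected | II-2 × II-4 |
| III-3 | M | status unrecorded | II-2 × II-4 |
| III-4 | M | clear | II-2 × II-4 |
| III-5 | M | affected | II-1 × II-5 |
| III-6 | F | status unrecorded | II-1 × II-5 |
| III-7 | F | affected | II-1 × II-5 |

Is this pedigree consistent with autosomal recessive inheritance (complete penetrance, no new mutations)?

Under autosomal recessive, III-1 (clear, male) cannot arise from II-2 (affected) × II-4 (affected).

No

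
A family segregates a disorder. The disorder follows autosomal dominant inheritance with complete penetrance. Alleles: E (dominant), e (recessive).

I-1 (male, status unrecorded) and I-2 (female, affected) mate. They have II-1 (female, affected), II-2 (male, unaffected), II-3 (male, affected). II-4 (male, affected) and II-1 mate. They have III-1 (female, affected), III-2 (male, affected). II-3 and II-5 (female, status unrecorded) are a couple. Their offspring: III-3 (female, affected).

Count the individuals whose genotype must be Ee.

Obligate heterozygotes: I-2 is affected so carries E and passed e to II-2 (ee), so I-2 is Ee.
Every other individual is either homozygous by phenotype or has at least one consistent homozygous assignment, so the count is 1.

1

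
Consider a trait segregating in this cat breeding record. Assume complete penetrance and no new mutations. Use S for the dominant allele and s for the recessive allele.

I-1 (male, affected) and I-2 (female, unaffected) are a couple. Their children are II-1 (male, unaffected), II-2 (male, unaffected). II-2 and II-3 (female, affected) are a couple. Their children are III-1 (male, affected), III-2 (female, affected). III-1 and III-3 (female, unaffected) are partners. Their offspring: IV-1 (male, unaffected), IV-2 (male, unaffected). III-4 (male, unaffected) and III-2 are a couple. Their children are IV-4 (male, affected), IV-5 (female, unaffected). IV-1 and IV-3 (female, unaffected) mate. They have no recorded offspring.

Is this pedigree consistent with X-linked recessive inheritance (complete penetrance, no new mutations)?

Under X-linked recessive, III-2 (affected, female) cannot arise from II-2 (unaffected) × II-3 (affected).

No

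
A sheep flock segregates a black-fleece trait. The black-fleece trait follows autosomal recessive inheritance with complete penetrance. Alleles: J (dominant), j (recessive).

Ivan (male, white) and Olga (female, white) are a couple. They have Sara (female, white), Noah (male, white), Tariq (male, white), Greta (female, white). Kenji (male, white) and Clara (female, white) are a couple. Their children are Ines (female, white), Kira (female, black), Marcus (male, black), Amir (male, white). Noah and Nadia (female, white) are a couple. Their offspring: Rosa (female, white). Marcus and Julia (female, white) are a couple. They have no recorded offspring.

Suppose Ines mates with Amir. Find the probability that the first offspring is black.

1/9

Kenji is white so carries J and passed j to Kira (jj), so Kenji is Jj.
Clara is white so carries J and passed j to Kira (jj), so Clara is Jj.
Ines is a white offspring of Kenji (Jj) × Clara (Jj), whose cross gives 1/4 JJ : 1/2 Jj : 1/4 jj; conditioning on being white, Ines is JJ with probability 1/3, Jj with probability 2/3.
Amir is a white offspring of Kenji (Jj) × Clara (Jj), whose cross gives 1/4 JJ : 1/2 Jj : 1/4 jj; conditioning on being white, Amir is JJ with probability 1/3, Jj with probability 2/3.
Summing over parental genotype combinations, P(offspring is black) = 4/9·1/4 = 1/9.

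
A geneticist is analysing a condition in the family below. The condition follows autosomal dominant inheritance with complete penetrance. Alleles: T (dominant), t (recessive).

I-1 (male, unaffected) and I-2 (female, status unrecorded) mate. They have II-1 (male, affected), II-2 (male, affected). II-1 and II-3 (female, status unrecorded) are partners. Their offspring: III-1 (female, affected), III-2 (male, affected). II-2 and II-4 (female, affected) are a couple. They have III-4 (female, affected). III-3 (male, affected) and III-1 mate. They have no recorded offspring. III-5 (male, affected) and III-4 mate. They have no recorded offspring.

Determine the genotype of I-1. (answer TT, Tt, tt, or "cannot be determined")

tt

I-1 is unaffected, so I-1 is tt.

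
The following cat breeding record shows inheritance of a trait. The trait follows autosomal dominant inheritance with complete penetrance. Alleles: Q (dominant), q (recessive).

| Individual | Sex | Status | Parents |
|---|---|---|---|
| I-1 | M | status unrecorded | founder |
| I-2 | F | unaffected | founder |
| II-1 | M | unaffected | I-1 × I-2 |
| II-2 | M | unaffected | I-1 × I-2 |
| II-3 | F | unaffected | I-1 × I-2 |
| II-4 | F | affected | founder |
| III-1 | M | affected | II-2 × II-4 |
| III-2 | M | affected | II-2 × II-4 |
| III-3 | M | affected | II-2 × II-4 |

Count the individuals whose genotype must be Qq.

Obligate heterozygotes: III-1 is affected so carries Q and received q from II-2 (qq), so III-1 is Qq; III-2 is affected so carries Q and received q from II-2 (qq), so III-2 is Qq; III-3 is affected so carries Q and received q from II-2 (qq), so III-3 is Qq.
Every other individual is either homozygous by phenotype or has at least one consistent homozygous assignment, so the count is 3.

3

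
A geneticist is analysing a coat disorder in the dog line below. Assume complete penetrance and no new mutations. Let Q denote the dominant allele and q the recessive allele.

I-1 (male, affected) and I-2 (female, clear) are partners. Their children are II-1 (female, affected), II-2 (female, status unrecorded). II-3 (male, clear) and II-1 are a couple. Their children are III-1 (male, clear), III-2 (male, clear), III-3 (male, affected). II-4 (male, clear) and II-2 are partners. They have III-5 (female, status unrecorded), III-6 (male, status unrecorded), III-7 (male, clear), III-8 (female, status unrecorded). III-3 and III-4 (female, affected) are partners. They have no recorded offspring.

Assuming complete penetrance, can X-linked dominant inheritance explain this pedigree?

Yes

A consistent assignment under X-linked dominant exists: I-1 X^Q Y, I-2 X^q X^q, II-1 X^Q X^q, II-2 X^Q X^q, II-3 X^q Y, II-4 X^q Y, III-1 X^q Y, III-2 X^q Y, III-3 X^Q Y, III-4 X^Q X^Q, III-5 X^Q X^q, III-6 X^Q Y, III-7 X^q Y, III-8 X^Q X^q.
In this assignment every recorded phenotype matches its genotype and every non-founder's genotype is obtainable from its parents' genotypes, so the pedigree is consistent.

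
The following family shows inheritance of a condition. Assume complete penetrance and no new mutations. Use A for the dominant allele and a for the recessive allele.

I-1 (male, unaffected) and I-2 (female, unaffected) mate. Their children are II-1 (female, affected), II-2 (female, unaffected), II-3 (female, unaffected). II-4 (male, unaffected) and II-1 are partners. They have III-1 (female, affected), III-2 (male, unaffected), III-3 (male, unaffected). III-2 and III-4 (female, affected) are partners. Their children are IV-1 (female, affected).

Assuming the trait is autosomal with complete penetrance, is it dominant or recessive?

recessive

I-1 and I-2 are both unaffected yet have an affected child II-1. Under dominance, an affected child requires at least one affected parent, so the trait cannot be dominant.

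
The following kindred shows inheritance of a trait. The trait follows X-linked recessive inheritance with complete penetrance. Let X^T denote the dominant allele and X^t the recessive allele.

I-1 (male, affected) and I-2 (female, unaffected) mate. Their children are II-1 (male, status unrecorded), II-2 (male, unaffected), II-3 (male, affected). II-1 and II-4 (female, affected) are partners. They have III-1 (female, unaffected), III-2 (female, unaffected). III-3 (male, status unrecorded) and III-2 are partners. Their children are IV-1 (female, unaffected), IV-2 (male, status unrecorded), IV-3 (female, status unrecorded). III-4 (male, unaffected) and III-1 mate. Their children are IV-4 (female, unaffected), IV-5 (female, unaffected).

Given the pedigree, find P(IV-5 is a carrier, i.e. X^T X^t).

1/2

III-4 is unaffected, so III-4 is X^T Y.
III-1 is unaffected so carries T and received t from II-4 (X^t X^t), so III-1 is X^T X^t.
Their cross gives offspring ratios 1/2 X^T X^T : 1/2 X^T X^t. Conditioning on IV-5 being unaffected, P(X^T X^t) = 1/2 / 1 = 1/2.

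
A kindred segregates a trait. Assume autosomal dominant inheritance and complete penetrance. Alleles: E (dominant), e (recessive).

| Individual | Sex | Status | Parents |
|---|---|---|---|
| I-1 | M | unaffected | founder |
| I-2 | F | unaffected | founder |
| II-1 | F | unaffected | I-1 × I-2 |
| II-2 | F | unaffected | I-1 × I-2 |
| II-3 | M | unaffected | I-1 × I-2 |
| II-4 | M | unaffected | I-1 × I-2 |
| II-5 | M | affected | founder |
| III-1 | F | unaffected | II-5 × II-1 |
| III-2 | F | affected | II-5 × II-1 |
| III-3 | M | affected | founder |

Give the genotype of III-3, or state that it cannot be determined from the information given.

cannot be determined

III-3's phenotype allows EE or Ee, and no parent or child forces a single allele at both positions; consistent genotype assignments exist with III-3 as EE or Ee.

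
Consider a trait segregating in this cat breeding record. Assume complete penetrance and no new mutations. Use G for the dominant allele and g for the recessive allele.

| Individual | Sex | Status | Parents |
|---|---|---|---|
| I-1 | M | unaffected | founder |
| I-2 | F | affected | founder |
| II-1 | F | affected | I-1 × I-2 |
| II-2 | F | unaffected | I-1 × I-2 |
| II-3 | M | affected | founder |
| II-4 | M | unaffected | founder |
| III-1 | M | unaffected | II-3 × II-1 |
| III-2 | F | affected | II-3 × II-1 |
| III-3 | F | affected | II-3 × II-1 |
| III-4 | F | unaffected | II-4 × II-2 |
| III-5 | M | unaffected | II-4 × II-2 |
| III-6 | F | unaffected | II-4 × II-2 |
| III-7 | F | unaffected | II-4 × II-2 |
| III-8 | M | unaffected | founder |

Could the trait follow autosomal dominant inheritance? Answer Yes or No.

A consistent assignment under autosomal dominant exists: I-1 gg, I-2 Gg, II-1 Gg, II-2 gg, II-3 Gg, II-4 gg, III-1 gg, III-2 GG, III-3 GG, III-4 gg, III-5 gg, III-6 gg, III-7 gg, III-8 gg.
In this assignment every recorded phenotype matches its genotype and every non-founder's genotype is obtainable from its parents' genotypes, so the pedigree is consistent.

Yes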